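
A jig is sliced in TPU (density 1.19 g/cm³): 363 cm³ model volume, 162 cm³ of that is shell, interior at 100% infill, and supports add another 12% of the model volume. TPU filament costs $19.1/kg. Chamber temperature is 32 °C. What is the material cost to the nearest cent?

Interior volume: 363 − 162 → 201 cm³.
Infill volume: 1.00 × 201 → 201 cm³.
Support = 0.12 × 363 = 43.56 cm³.
Total printed volume = 162 + 201 + 43.56 = 406.56 cm³.
Mass = 406.56 × 1.19, so 483.8064 g.
At $19.1/kg: 483.8064/1000 × 19.1 = $9.24.

$9.24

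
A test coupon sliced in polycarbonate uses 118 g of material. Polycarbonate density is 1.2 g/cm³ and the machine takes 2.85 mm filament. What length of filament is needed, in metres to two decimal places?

Volume = 118 g / 1.2 g·cm⁻³ = 98.3333 cm³ = 98333.3 mm³.
A = π r² = π × 1.425² = 6.3794 mm².
L = V/A = 98333.3/6.3794 = 15414.19 mm → 15.41 m.

15.41 m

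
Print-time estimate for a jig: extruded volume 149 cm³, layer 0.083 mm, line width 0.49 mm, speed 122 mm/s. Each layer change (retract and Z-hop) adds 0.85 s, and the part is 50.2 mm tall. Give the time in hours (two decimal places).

Bead cross-section: 0.083 × 0.49 → 0.04067 mm².
Toolpath length = 149 cm³ / 0.04067 mm² = 149000 / 0.04067 = 3663634.1 mm.
Time extruding: 3663634.1 / 122 → 30029.8 s.
Layers = ⌈50.2/0.083⌉ = 605.
Layer-change overhead = 605 × 0.85 = 514.25 s.
Total = 30029.8 + 514.25 = 30544.05 s = 8.48 hours.

8.48 hours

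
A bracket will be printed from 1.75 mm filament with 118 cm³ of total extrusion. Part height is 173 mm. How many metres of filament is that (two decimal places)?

Cross-section of 1.75 mm filament: π·(1.75/2)² = 2.4053 mm².
L = 118000 mm³ / 2.4053 mm² = 49058.33 mm, i.e. 49.06 m.

49.06 m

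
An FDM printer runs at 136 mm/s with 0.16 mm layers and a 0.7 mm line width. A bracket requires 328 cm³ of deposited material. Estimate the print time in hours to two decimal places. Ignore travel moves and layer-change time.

Bead cross-section = 0.16 × 0.7 = 0.112 mm².
Total extruded path = 328000/0.112 = 2928571.4 mm.
Extrusion time = 2928571.4 / 136 = 21533.6 s.
Converting: 21533.6 s = 5.98 hours.

5.98 hours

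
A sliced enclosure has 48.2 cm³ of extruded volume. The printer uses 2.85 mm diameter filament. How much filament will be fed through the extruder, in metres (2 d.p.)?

Filament cross-section = π × (2.85/2)² = 6.3794 mm².
Length = 48.2 cm³ / 6.3794 mm² = 48200 / 6.3794 = 7555.57 mm = 7.56 m.

7.56 m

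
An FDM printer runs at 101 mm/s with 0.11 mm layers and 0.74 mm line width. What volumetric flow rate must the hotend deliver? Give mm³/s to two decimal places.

8.22

A = 0.11 × 0.74, so 0.0814 mm².
Volumetric flow = 101 × 0.0814 = 8.22 mm³/s.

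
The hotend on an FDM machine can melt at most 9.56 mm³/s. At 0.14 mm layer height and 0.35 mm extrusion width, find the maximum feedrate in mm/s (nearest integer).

195 mm/s

A: 0.14 × 0.35 → 0.049 mm².
v_max = Q/A = 9.56/0.049 = 195.10 mm/s → 195 mm/s.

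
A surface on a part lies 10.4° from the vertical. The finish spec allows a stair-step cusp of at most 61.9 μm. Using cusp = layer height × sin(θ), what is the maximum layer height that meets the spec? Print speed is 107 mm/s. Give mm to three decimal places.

0.343 mm

sin(10.4°) = 0.1805; t_max = 0.0619/0.1805 = 0.343 mm.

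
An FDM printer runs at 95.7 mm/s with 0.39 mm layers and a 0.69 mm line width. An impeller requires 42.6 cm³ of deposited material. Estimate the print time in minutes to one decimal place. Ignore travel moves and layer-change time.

27.6 minutes

Extrusion cross-section: 0.39 × 0.69 → 0.2691 mm².
Toolpath length = 42.6 cm³ / 0.2691 mm² = 42600 / 0.2691 = 158305.5 mm.
Print-move time: 158305.5 / 95.7 → 1654.2 s.
That's 1654.2 s → 27.6 minutes.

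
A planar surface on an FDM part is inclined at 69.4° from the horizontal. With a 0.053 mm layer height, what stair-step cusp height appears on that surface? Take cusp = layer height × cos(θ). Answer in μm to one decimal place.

h_c = t·cos θ = 0.053 × 0.3518 = 0.018645 mm (18.6 μm).

18.6 μm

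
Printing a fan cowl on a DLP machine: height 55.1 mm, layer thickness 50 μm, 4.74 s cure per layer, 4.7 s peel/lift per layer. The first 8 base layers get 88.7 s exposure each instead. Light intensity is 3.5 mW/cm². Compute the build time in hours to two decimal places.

3.08 hours

Layers = ⌈55.1/0.05⌉ = 1102.
Bottom layers = 8 × (88.7 + 4.7), so 747.2 s.
Normal layers: 1094 × (4.74 + 4.7) → 10327.36 s.
Total = 747.2 + 10327.36 = 11074.56 s = 3.08 hours.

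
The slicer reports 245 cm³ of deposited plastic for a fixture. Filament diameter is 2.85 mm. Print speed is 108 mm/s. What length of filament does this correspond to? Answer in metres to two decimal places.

Filament cross-section = π × (2.85/2)² = 6.3794 mm².
Length = 245 cm³ / 6.3794 mm² = 245000 / 6.3794 = 38404.87 mm = 38.40 m.

38.40 m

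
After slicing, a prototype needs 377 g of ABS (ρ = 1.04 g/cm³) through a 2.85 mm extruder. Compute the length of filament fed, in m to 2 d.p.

Extruded volume: 377/1.04 = 362.5 cm³ (362500 mm³).
Filament cross-section = π × (2.85/2)² = 6.3794 mm².
L = V/A = 362500/6.3794 = 56823.53 mm → 56.82 m.

56.82 m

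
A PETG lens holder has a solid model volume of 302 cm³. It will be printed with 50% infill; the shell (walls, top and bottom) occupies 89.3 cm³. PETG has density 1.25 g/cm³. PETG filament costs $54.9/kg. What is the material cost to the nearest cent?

Infill region = 302 − 89.3 = 212.7 cm³.
Infill volume: 0.50 × 212.7 → 106.35 cm³.
Deposited volume: 89.3 + 106.35 → 195.65 cm³.
Mass = 195.65 × 1.25, so 244.5625 g.
At $54.9/kg: 244.5625/1000 × 54.9 = $13.43.

$13.43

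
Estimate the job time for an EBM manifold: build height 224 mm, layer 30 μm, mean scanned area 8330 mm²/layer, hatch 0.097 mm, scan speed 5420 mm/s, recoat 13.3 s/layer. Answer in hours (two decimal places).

Number of layers: 224 / 0.03 → 7467 (rounded up).
Per-layer scan distance = 8330 / 0.097, so 85876.3 mm.
Beam time per layer = 85876.3 / 5420 = 15.8443 s.
Per-layer time: 15.8443 + 13.3 → 29.1443 s.
7467 layers × 29.1443 s/layer = 217620.4881 s, i.e. 60.45 hours.

60.45 hours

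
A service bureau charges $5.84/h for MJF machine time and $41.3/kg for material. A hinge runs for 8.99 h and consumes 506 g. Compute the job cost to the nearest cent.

$73.40

Time charge = 5.84 × 8.99, so $52.5016.
Material cost = 41.3 × 506/1000, so $20.8978.
Total = 52.5016 + 20.8978 = 73.3994 ≈ $73.40.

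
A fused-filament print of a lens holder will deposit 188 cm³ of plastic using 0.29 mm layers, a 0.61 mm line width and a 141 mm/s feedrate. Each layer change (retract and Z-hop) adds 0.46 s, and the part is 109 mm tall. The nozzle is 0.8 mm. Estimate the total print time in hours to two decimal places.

2.14 hours

Line area = 0.29 × 0.61 = 0.1769 mm².
Path length: 188000 mm³ / 0.1769 mm² → 1062747.3 mm.
Print-move time = 1062747.3 / 141, so 7537.2 s.
Number of layers: 109 / 0.29 → 376 (rounded up).
Non-print overhead: 376 × 0.46 → 172.96 s.
Total = 7537.2 + 172.96 = 7710.16 s = 2.14 hours.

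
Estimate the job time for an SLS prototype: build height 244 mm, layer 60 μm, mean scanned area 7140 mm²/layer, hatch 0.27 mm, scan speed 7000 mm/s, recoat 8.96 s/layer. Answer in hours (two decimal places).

Layers = ⌈244/0.06⌉ = 4067.
Scan path per layer: 7140 / 0.27 → 26444.4 mm.
Laser time per layer = 26444.4 / 7000 = 3.7778 s.
Time per layer = 3.7778 + 8.96, so 12.7378 s.
4067 layers × 12.7378 s/layer = 51804.6326 s, i.e. 14.39 hours.

14.39 hours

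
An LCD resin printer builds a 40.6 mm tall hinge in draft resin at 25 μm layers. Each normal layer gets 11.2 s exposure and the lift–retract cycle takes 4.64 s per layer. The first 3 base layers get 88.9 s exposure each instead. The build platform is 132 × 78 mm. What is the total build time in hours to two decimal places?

7.21 hours

Layer count = ceil(40.6 / 0.025) = 1624.
Bottom layers = 3 × (88.9 + 4.64) = 280.62 s.
Normal layers: 1621 × (11.2 + 4.64) → 25676.64 s.
Total = 280.62 + 25676.64 = 25957.26 s = 7.21 hours.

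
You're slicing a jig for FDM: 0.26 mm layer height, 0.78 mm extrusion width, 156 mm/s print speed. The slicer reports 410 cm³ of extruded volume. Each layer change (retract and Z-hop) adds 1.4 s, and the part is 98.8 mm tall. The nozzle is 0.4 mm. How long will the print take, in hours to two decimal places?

3.75 hours

Bead cross-section: 0.26 × 0.78 → 0.2028 mm².
Toolpath length = 410 cm³ / 0.2028 mm² = 410000 / 0.2028 = 2021696.3 mm.
Time extruding = 2021696.3 / 156, so 12959.6 s.
Layer count = ceil(98.8 / 0.26) = 380.
Layer-change overhead = 380 × 1.4 = 532 s.
Altogether 12959.6 + 532 = 13491.6 s, i.e. 3.75 hours.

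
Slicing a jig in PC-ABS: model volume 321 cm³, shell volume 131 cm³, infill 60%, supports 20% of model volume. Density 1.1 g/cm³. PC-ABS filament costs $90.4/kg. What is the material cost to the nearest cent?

$30.75

Volume inside the shell = 321 − 131 = 190 cm³.
Infill deposited = 0.60 × 190 = 114 cm³.
Support: 0.20 × 321 → 64.2 cm³.
Total printed volume = 131 + 114 + 64.2 = 309.2 cm³.
Mass = 309.2 × 1.1, so 340.12 g.
Cost = 340.12 g / 1000 × $90.4/kg = $30.75.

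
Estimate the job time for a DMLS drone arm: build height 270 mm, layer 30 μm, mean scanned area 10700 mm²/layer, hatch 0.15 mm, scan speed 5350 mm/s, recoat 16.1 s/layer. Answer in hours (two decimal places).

Layers = ⌈270/0.03⌉ = 9000.
Hatch length per layer = 10700 / 0.15 = 71333.3 mm.
Scan time per layer = 71333.3 / 5350, so 13.3333 s.
Per-layer time: 13.3333 + 16.1 → 29.4333 s.
9000 layers × 29.4333 s/layer = 264899.7 s, i.e. 73.58 hours.

73.58 hours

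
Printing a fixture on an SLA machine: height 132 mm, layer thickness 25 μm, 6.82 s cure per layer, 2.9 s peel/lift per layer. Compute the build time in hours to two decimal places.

14.26 hours

Layer count = ceil(132 / 0.025) = 5280.
Per-layer time = 6.82 + 2.9 = 9.72 s.
Total = 5280 × 9.72 = 51321.6 s = 14.26 hours.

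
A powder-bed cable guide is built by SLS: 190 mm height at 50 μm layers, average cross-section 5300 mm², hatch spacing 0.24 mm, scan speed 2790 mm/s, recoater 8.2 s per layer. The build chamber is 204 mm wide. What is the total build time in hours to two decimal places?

17.01 hours

Layers = ⌈190/0.05⌉ = 3800.
Scan path per layer = 5300 / 0.24, so 22083.3 mm.
Laser time per layer: 22083.3 / 2790 → 7.9152 s.
Layer cycle = 7.9152 + 8.2 = 16.1152 s.
3800 layers × 16.1152 s/layer = 61237.76 s, i.e. 17.01 hours.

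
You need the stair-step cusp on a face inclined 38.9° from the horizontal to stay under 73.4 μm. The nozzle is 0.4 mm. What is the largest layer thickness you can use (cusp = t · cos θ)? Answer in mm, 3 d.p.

0.094 mm

cos(38.9°) = 0.7782; t_max = 0.0734/0.7782 = 0.094 mm.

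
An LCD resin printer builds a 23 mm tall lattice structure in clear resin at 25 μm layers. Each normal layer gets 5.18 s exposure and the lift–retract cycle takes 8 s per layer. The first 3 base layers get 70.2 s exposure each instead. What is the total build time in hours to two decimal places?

Layer count = ceil(23 / 0.025) = 920.
Burn-in layers: 3 × (70.2 + 8) → 234.6 s.
Regular layers = 917 × (5.18 + 8), so 12086.06 s.
Total = 234.6 + 12086.06 = 12320.66 s = 3.42 hours.

3.42 hours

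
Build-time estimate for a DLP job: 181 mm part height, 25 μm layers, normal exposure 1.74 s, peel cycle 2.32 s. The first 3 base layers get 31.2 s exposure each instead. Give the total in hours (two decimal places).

8.19 hours

Layer count = ceil(181 / 0.025) = 7240.
Base layers: 3 × (31.2 + 2.32) → 100.56 s.
Normal layers = 7237 × (1.74 + 2.32), so 29382.22 s.
Total = 100.56 + 29382.22 = 29482.78 s = 8.19 hours.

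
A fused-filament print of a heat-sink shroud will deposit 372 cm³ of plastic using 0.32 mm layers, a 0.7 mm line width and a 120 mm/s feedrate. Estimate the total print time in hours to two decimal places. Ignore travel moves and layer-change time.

3.84 hours

Line area = 0.32 × 0.7, so 0.224 mm².
Total extruded path = 372000/0.224 = 1660714.3 mm.
Time extruding = 1660714.3 / 120 = 13839.3 s.
That's 13839.3 s → 3.84 hours.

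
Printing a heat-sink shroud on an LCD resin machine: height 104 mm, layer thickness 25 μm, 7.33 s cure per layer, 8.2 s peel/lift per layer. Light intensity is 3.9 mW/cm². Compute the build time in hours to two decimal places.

Layers = ⌈104/0.025⌉ = 4160.
Per-layer time = 7.33 + 8.2 = 15.53 s.
Build time: 4160 × 15.53 s = 64604.8 s, i.e. 17.95 hours.

17.95 hours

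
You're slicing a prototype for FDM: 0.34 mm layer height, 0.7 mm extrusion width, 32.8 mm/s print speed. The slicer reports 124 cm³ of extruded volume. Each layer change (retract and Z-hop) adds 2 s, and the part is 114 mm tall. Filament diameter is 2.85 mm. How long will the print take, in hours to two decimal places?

4.60 hours

Bead cross-section = 0.34 × 0.7, so 0.238 mm².
Total extruded path = 124000/0.238 = 521008.4 mm.
Extrusion time: 521008.4 / 32.8 → 15884.4 s.
Number of layers: 114 / 0.34 → 336 (rounded up).
Layer-change overhead = 336 × 2, so 672 s.
Altogether 15884.4 + 672 = 16556.4 s, i.e. 4.60 hours.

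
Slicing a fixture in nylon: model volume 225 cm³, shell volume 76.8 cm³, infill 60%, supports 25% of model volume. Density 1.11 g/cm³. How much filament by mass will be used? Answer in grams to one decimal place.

246.4 g

Volume inside the shell: 225 − 76.8 → 148.2 cm³.
Infill volume = 0.60 × 148.2, so 88.92 cm³.
Support: 0.25 × 225 → 56.25 cm³.
Total extruded = 76.8 + 88.92 + 56.25 = 221.97 cm³.
Mass = 221.97 × 1.11 = 246.3867 g.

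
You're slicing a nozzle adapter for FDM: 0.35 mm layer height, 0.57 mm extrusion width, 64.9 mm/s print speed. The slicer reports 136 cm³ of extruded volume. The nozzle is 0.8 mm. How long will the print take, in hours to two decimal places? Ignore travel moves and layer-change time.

2.92 hours

Extrusion cross-section = 0.35 × 0.57, so 0.1995 mm².
Path length: 136000 mm³ / 0.1995 mm² → 681704.3 mm.
Print-move time: 681704.3 / 64.9 → 10503.9 s.
That's 10503.9 s → 2.92 hours.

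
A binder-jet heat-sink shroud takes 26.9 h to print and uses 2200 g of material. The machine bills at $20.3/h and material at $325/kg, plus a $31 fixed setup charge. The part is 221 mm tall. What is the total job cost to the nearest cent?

Time charge = 20.3 × 26.9 = $546.07.
Material cost = 325 × 2200/1000, so $715.00.
Adding setup: 546.07 + 715.00 + 31 → $1292.07.

$1292.07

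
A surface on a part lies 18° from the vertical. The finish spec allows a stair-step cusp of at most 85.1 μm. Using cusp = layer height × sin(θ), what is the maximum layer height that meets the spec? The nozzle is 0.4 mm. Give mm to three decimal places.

sin(18°) = 0.3090; t_max = 0.0851/0.3090 = 0.275 mm.

0.275 mm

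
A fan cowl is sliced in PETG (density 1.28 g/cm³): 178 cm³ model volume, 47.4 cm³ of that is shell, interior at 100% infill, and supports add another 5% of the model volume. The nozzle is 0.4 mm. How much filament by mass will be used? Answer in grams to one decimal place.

239.2 g

Volume inside the shell = 178 − 47.4, so 130.6 cm³.
Infill volume: 1.00 × 130.6 → 130.6 cm³.
Support: 0.05 × 178 → 8.9 cm³.
Deposited volume: 47.4 + 130.6 + 8.9 → 186.9 cm³.
Mass: 186.9 × 1.28 → 239.232 g.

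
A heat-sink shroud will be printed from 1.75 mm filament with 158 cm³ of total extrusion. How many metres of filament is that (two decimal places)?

65.69 m

Cross-section of 1.75 mm filament: π·(1.75/2)² = 2.4053 mm².
Length = 158 cm³ / 2.4053 mm² = 158000 / 2.4053 = 65688.27 mm = 65.69 m.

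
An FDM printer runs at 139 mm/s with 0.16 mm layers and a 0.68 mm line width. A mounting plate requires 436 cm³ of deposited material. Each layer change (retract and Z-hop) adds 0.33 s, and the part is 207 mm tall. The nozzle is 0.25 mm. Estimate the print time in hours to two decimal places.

8.13 hours

Line area = 0.16 × 0.68 = 0.1088 mm².
Toolpath length = 436 cm³ / 0.1088 mm² = 436000 / 0.1088 = 4007352.9 mm.
Extrusion time = 4007352.9 / 139 = 28829.9 s.
Layers = ⌈207/0.16⌉ = 1294.
Non-print overhead: 1294 × 0.33 → 427.02 s.
Altogether 28829.9 + 427.02 = 29256.92 s, i.e. 8.13 hours.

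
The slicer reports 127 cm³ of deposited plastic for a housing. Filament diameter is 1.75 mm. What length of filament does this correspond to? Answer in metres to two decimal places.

A = π r² = π × 0.875² = 2.4053 mm².
Length = 127 cm³ / 2.4053 mm² = 127000 / 2.4053 = 52800.07 mm = 52.80 m.

52.80 m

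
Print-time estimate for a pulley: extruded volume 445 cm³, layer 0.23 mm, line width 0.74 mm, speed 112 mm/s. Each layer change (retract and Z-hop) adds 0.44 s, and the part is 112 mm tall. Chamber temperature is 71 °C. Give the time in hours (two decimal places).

6.54 hours

Extrusion cross-section: 0.23 × 0.74 → 0.1702 mm².
Toolpath length = 445 cm³ / 0.1702 mm² = 445000 / 0.1702 = 2614571.1 mm.
Print-move time = 2614571.1 / 112 = 23344.4 s.
Number of layers: 112 / 0.23 → 487 (rounded up).
Layer-change overhead = 487 × 0.44 = 214.28 s.
Altogether 23344.4 + 214.28 = 23558.68 s, i.e. 6.54 hours.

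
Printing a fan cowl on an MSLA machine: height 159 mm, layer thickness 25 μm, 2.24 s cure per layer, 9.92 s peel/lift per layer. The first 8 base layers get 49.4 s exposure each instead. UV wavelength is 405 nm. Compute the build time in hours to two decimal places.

Layers = ⌈159/0.025⌉ = 6360.
Base layers = 8 × (49.4 + 9.92), so 474.56 s.
Normal layers: 6352 × (2.24 + 9.92) → 77240.32 s.
Total = 474.56 + 77240.32 = 77714.88 s = 21.59 hours.

21.59 hours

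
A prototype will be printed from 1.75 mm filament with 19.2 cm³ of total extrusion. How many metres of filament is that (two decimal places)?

7.98 m

Cross-section of 1.75 mm filament: π·(1.75/2)² = 2.4053 mm².
L = 19200 mm³ / 2.4053 mm² = 7982.37 mm, i.e. 7.98 m.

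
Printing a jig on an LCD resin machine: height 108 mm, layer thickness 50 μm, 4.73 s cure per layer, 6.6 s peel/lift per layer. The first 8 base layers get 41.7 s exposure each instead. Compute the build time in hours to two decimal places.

Number of layers: 108 / 0.05 → 2160 (rounded up).
Base layers = 8 × (41.7 + 6.6), so 386.4 s.
Remaining layers = 2152 × (4.73 + 6.6) = 24382.16 s.
Sum: 386.4 + 24382.16 = 24768.56 s → 6.88 hours.

6.88 hours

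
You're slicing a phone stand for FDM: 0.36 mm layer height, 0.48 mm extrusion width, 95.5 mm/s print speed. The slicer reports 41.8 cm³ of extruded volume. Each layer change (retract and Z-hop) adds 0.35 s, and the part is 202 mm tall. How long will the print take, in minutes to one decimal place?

45.5 minutes

Line area = 0.36 × 0.48, so 0.1728 mm².
Toolpath length = 41.8 cm³ / 0.1728 mm² = 41800 / 0.1728 = 241898.1 mm.
Extrusion time = 241898.1 / 95.5 = 2533 s.
Layer count = ceil(202 / 0.36) = 562.
Layer-change overhead: 562 × 0.35 → 196.7 s.
Total = 2533 + 196.7 = 2729.7 s = 45.5 minutes.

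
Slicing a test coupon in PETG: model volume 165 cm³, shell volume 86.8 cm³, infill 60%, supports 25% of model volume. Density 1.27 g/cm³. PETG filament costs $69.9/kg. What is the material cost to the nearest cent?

$15.53

Volume inside the shell = 165 − 86.8, so 78.2 cm³.
Deposited infill = 0.60 × 78.2, so 46.92 cm³.
Support: 0.25 × 165 → 41.25 cm³.
Deposited volume = 86.8 + 46.92 + 41.25 = 174.97 cm³.
Mass = 174.97 × 1.27, so 222.2119 g.
At $69.9/kg: 222.2119/1000 × 69.9 = $15.53.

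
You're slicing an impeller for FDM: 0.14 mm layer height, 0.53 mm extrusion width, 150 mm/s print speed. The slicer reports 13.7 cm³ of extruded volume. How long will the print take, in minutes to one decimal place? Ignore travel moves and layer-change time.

Extrusion cross-section = 0.14 × 0.53 = 0.0742 mm².
Path length: 13700 mm³ / 0.0742 mm² → 184636.1 mm.
Extrusion time = 184636.1 / 150 = 1230.9 s.
That's 1230.9 s → 20.5 minutes.

20.5 minutes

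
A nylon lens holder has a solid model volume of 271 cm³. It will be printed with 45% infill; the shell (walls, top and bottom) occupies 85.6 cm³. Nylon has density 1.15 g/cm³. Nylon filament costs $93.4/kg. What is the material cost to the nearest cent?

$18.16

Infill region = 271 − 85.6 = 185.4 cm³.
Deposited infill: 0.45 × 185.4 → 83.43 cm³.
Deposited volume = 85.6 + 83.43, so 169.03 cm³.
Mass = 169.03 × 1.15 = 194.3845 g.
At $93.4/kg: 194.3845/1000 × 93.4 = $18.16.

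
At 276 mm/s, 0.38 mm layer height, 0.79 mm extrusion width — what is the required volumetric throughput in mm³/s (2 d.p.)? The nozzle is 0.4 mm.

82.86

Bead cross-section = 0.38 × 0.79 = 0.3002 mm².
Q = v·A = 276 × 0.3002 = 82.86 mm³/s.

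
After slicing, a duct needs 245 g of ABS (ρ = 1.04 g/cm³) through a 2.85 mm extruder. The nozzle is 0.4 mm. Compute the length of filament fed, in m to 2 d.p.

Extruded volume: 245/1.04 = 235.5769 cm³ (235576.9 mm³).
Filament cross-section = π × (2.85/2)² = 6.3794 mm².
Length = 235576.9 / 6.3794 = 36927.75 mm = 36.93 m.

36.93 m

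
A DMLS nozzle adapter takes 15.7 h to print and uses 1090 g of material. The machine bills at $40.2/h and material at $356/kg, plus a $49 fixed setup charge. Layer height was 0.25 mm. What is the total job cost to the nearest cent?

Machine-time cost = 40.2 × 15.7 = $631.14.
Feedstock cost = 356 × 1090/1000 = $388.04.
Adding setup: 631.14 + 388.04 + 49 → $1068.18.

$1068.18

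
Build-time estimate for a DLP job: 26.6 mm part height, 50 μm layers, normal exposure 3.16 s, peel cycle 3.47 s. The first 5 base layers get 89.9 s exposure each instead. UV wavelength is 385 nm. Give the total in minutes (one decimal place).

Layers = ⌈26.6/0.05⌉ = 532.
Burn-in layers = 5 × (89.9 + 3.47), so 466.85 s.
Normal layers = 527 × (3.16 + 3.47), so 3494.01 s.
Sum: 466.85 + 3494.01 = 3960.86 s → 66.0 minutes.

66.0 minutes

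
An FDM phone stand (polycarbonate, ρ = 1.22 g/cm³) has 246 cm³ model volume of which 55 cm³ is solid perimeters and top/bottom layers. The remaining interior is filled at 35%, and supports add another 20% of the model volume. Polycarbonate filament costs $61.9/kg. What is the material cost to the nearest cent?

$12.92

Interior volume = 246 − 55, so 191 cm³.
Deposited infill = 0.35 × 191, so 66.85 cm³.
Support: 0.20 × 246 → 49.2 cm³.
Total printed volume: 55 + 66.85 + 49.2 → 171.05 cm³.
Mass: 171.05 × 1.22 → 208.681 g.
Cost = 208.681 g / 1000 × $61.9/kg = $12.92.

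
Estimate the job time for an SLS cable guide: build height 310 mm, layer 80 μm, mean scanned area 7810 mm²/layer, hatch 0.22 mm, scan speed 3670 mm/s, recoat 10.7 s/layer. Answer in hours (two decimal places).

21.93 hours

Layer count = ceil(310 / 0.08) = 3875.
Per-layer scan distance = 7810 / 0.22 = 35500 mm.
Scan time per layer: 35500 / 3670 → 9.673 s.
Layer cycle: 9.673 + 10.7 → 20.373 s.
Total: 3875 × 20.373 s = 78945.375 s → 21.93 hours.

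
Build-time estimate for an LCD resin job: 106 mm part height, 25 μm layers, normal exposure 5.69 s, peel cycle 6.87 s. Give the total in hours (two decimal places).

14.79 hours

Layer count = ceil(106 / 0.025) = 4240.
Per-layer time = 5.69 + 6.87 = 12.56 s.
Build time: 4240 × 12.56 s = 53254.4 s, i.e. 14.79 hours.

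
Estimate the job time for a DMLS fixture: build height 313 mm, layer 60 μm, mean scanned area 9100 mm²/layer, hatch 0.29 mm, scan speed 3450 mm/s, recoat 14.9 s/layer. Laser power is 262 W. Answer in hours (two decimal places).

34.77 hours

Layer count = ceil(313 / 0.06) = 5217.
Hatch length per layer = 9100 / 0.29, so 31379.3 mm.
Per-layer scan time: 31379.3 / 3450 → 9.0954 s.
Layer cycle: 9.0954 + 14.9 → 23.9954 s.
Total: 5217 × 23.9954 s = 125184.0018 s → 34.77 hours.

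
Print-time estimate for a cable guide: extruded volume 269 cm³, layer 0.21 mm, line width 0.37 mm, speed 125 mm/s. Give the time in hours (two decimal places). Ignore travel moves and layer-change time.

Extrusion cross-section = 0.21 × 0.37 = 0.0777 mm².
Total extruded path = 269000/0.0777 = 3462033.5 mm.
Extrusion time: 3462033.5 / 125 → 27696.3 s.
Converting: 27696.3 s = 7.69 hours.

7.69 hours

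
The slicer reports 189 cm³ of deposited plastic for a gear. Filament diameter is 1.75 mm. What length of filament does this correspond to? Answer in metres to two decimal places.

78.58 m

Cross-section of 1.75 mm filament: π·(1.75/2)² = 2.4053 mm².
L = 189000 mm³ / 2.4053 mm² = 78576.48 mm, i.e. 78.58 m.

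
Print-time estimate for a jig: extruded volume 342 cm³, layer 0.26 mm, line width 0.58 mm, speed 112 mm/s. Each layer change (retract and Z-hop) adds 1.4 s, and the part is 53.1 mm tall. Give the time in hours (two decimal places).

Extrusion cross-section = 0.26 × 0.58, so 0.1508 mm².
Path length: 342000 mm³ / 0.1508 mm² → 2267904.5 mm.
Time extruding = 2267904.5 / 112, so 20249.1 s.
Layers = ⌈53.1/0.26⌉ = 205.
Non-print overhead: 205 × 1.4 → 287 s.
Altogether 20249.1 + 287 = 20536.1 s, i.e. 5.70 hours.

5.70 hours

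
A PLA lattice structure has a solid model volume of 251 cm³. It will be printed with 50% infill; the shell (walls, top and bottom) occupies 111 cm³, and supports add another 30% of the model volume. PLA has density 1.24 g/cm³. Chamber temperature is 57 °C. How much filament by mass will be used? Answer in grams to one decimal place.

Infill region = 251 − 111 = 140 cm³.
Infill deposited = 0.50 × 140, so 70 cm³.
Support = 0.30 × 251 = 75.3 cm³.
Total extruded = 111 + 70 + 75.3, so 256.3 cm³.
Mass = 256.3 × 1.24, so 317.812 g.

317.8 g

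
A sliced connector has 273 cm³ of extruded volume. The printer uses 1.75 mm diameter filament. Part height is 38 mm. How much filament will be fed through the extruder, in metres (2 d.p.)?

Filament cross-section = π × (1.75/2)² = 2.4053 mm².
Length = 273 cm³ / 2.4053 mm² = 273000 / 2.4053 = 113499.36 mm = 113.50 m.

113.50 m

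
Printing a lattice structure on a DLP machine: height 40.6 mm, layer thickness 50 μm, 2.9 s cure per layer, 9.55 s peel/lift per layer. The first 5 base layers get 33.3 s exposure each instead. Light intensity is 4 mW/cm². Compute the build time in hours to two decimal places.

2.85 hours

Number of layers: 40.6 / 0.05 → 812 (rounded up).
Base layers = 5 × (33.3 + 9.55) = 214.25 s.
Regular layers = 807 × (2.9 + 9.55), so 10047.15 s.
Total = 214.25 + 10047.15 = 10261.4 s = 2.85 hours.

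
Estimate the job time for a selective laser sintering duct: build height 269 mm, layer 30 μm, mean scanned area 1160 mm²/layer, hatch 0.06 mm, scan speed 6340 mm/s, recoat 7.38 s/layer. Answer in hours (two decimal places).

25.98 hours

Number of layers: 269 / 0.03 → 8967 (rounded up).
Per-layer scan distance = 1160 / 0.06 = 19333.3 mm.
Per-layer scan time = 19333.3 / 6340, so 3.0494 s.
Per-layer time = 3.0494 + 7.38, so 10.4294 s.
Build time = 8967 × 10.4294 = 93520.4298 s = 25.98 hours.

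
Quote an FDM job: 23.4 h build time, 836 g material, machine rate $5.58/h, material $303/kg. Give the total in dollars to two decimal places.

$383.88

Machine-time cost = 5.58 × 23.4 = $130.572.
Material charge: 303 × 836/1000 → $253.308.
Job cost: 130.572 + 253.308 = $383.88.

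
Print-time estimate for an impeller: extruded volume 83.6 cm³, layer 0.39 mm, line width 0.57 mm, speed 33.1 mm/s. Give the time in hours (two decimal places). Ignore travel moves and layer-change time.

3.16 hours

Extrusion cross-section = 0.39 × 0.57, so 0.2223 mm².
Toolpath length = 83.6 cm³ / 0.2223 mm² = 83600 / 0.2223 = 376068.4 mm.
Time extruding: 376068.4 / 33.1 → 11361.6 s.
That's 11361.6 s → 3.16 hours.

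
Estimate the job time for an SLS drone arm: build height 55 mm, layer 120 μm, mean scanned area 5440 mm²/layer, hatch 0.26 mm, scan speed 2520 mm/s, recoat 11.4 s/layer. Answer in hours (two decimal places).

Number of layers: 55 / 0.12 → 459 (rounded up).
Hatch length per layer: 5440 / 0.26 → 20923.1 mm.
Scan time per layer = 20923.1 / 2520 = 8.3028 s.
Layer cycle = 8.3028 + 11.4, so 19.7028 s.
Build time = 459 × 19.7028 = 9043.5852 s = 2.51 hours.

2.51 hours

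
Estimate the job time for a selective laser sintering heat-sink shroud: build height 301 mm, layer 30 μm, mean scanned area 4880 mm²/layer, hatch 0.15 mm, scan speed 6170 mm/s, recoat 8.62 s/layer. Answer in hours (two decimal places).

38.72 hours

Number of layers: 301 / 0.03 → 10034 (rounded up).
Per-layer scan distance: 4880 / 0.15 → 32533.3 mm.
Per-layer scan time = 32533.3 / 6170, so 5.2728 s.
Per-layer time = 5.2728 + 8.62 = 13.8928 s.
10034 layers × 13.8928 s/layer = 139400.3552 s, i.e. 38.72 hours.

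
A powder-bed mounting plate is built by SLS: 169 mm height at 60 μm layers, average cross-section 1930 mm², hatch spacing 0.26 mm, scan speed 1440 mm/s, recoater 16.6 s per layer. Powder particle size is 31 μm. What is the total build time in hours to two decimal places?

Layer count = ceil(169 / 0.06) = 2817.
Hatch length per layer = 1930 / 0.26 = 7423.1 mm.
Laser time per layer = 7423.1 / 1440, so 5.1549 s.
Time per layer = 5.1549 + 16.6 = 21.7549 s.
Build time = 2817 × 21.7549 = 61283.5533 s = 17.02 hours.

17.02 hours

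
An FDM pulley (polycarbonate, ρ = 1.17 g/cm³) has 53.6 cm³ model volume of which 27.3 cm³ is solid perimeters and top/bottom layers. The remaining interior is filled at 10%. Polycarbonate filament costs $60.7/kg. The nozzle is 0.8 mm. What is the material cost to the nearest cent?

$2.13

Interior volume = 53.6 − 27.3, so 26.3 cm³.
Infill volume: 0.10 × 26.3 → 2.63 cm³.
Deposited volume: 27.3 + 2.63 → 29.93 cm³.
Mass = 29.93 × 1.17, so 35.0181 g.
At $60.7/kg: 35.0181/1000 × 60.7 = $2.13.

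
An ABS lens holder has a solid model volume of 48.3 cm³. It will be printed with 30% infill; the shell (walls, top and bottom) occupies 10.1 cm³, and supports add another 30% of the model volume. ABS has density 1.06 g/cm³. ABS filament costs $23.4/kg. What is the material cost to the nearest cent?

Interior volume = 48.3 − 10.1 = 38.2 cm³.
Infill deposited = 0.30 × 38.2, so 11.46 cm³.
Support: 0.30 × 48.3 → 14.49 cm³.
Total extruded: 10.1 + 11.46 + 14.49 → 36.05 cm³.
Mass = 36.05 × 1.06, so 38.213 g.
Cost = 38.213 g / 1000 × $23.4/kg = $0.89.

$0.89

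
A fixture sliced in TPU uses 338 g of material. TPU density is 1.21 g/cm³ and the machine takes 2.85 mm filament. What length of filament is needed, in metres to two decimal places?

Extruded volume: 338/1.21 = 279.3388 cm³ (279338.8 mm³).
A = π r² = π × 1.425² = 6.3794 mm².
Length = 279338.8 / 6.3794 = 43787.63 mm = 43.79 m.

43.79 m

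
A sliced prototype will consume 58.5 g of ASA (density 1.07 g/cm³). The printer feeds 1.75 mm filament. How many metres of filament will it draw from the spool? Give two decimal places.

Extruded volume: 58.5/1.07 = 54.6729 cm³ (54672.9 mm³).
Filament cross-section = π × (1.75/2)² = 2.4053 mm².
Length = 54672.9 / 2.4053 = 22730.18 mm = 22.73 m.

22.73 m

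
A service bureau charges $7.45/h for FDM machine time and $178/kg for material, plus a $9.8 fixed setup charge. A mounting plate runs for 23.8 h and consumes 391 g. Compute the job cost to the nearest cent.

$256.71

Time charge = 7.45 × 23.8 = $177.31.
Material charge = 178 × 391/1000 = $69.598.
Adding setup: 177.31 + 69.598 + 9.8 → 256.708 ≈ $256.71.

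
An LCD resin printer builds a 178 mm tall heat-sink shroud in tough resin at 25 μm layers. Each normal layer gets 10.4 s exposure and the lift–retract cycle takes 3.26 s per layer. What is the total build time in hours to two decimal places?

Layer count = ceil(178 / 0.025) = 7120.
Cycle time = 10.4 + 3.26 = 13.66 s.
Build time: 7120 × 13.66 s = 97259.2 s, i.e. 27.02 hours.

27.02 hours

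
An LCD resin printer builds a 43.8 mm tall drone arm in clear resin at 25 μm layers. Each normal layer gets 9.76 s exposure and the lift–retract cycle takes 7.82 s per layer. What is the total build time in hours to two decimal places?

Number of layers: 43.8 / 0.025 → 1752 (rounded up).
Cycle time: 9.76 + 7.82 → 17.58 s.
Total = 1752 × 17.58 = 30800.16 s = 8.56 hours.

8.56 hours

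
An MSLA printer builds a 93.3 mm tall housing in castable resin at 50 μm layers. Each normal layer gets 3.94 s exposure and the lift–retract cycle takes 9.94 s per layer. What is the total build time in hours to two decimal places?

7.19 hours

Number of layers: 93.3 / 0.05 → 1866 (rounded up).
Per-layer time: 3.94 + 9.94 → 13.88 s.
Total = 1866 × 13.88 = 25900.08 s = 7.19 hours.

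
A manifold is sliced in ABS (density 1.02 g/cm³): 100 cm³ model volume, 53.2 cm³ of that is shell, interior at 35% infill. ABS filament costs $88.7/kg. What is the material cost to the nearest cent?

Infill region = 100 − 53.2 = 46.8 cm³.
Deposited infill: 0.35 × 46.8 → 16.38 cm³.
Total extruded = 53.2 + 16.38 = 69.58 cm³.
Mass = 69.58 × 1.02 = 70.9716 g.
Cost = 70.9716 g / 1000 × $88.7/kg = $6.30.

$6.30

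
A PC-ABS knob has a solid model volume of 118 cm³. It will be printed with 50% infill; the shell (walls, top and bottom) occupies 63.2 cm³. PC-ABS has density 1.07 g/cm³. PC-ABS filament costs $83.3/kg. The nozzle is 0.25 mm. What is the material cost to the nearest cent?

Infill region = 118 − 63.2, so 54.8 cm³.
Deposited infill: 0.50 × 54.8 → 27.4 cm³.
Deposited volume = 63.2 + 27.4 = 90.6 cm³.
Mass = 90.6 × 1.07, so 96.942 g.
Cost = 96.942 g / 1000 × $83.3/kg = $8.08.

$8.08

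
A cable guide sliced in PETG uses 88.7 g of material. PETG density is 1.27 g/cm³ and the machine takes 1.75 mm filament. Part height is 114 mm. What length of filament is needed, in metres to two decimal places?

29.04 m

Extruded volume: 88.7/1.27 = 69.8425 cm³ (69842.5 mm³).
Filament cross-section = π × (1.75/2)² = 2.4053 mm².
L = V/A = 69842.5/2.4053 = 29036.92 mm → 29.04 m.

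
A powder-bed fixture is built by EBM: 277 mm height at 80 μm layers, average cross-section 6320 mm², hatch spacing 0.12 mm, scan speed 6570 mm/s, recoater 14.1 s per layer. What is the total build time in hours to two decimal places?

Number of layers: 277 / 0.08 → 3463 (rounded up).
Scan path per layer: 6320 / 0.12 → 52666.7 mm.
Per-layer scan time = 52666.7 / 6570, so 8.0162 s.
Per-layer time = 8.0162 + 14.1 = 22.1162 s.
Total: 3463 × 22.1162 s = 76588.4006 s → 21.27 hours.

21.27 hours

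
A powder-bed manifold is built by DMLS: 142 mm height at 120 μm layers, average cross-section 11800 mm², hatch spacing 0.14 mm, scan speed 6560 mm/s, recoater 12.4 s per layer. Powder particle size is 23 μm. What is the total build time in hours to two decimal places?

8.30 hours

Layer count = ceil(142 / 0.12) = 1184.
Hatch length per layer = 11800 / 0.14 = 84285.7 mm.
Laser time per layer: 84285.7 / 6560 → 12.8484 s.
Time per layer = 12.8484 + 12.4, so 25.2484 s.
Total: 1184 × 25.2484 s = 29894.1056 s → 8.30 hours.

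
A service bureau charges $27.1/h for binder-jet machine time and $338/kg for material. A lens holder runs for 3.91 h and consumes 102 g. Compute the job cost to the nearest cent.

$140.44

Time charge = 27.1 × 3.91, so $105.961.
Material cost = 338 × 102/1000, so $34.476.
Job cost: 105.961 + 34.476 = 140.437 ≈ $140.44.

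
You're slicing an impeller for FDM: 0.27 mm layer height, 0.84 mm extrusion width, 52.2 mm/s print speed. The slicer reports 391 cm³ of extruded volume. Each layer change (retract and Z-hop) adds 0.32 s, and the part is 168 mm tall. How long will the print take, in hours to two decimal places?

9.23 hours

Extrusion cross-section = 0.27 × 0.84 = 0.2268 mm².
Path length: 391000 mm³ / 0.2268 mm² → 1723985.9 mm.
Print-move time: 1723985.9 / 52.2 → 33026.5 s.
Number of layers: 168 / 0.27 → 623 (rounded up).
Layer-change overhead = 623 × 0.32, so 199.36 s.
Altogether 33026.5 + 199.36 = 33225.86 s, i.e. 9.23 hours.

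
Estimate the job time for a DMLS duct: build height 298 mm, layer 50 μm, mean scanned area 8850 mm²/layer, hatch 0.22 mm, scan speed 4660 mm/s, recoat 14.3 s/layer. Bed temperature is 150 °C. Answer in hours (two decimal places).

37.97 hours

Layers = ⌈298/0.05⌉ = 5960.
Scan path per layer = 8850 / 0.22 = 40227.3 mm.
Laser time per layer = 40227.3 / 4660, so 8.6325 s.
Time per layer = 8.6325 + 14.3, so 22.9325 s.
Total: 5960 × 22.9325 s = 136677.7 s → 37.97 hours.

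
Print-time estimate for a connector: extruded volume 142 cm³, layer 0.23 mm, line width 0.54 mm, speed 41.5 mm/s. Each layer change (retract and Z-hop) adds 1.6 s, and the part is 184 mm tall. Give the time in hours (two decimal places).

8.01 hours

Bead cross-section = 0.23 × 0.54 = 0.1242 mm².
Path length: 142000 mm³ / 0.1242 mm² → 1143317.2 mm.
Print-move time = 1143317.2 / 41.5 = 27549.8 s.
Number of layers: 184 / 0.23 → 800 (rounded up).
Z-hop total = 800 × 1.6 = 1280 s.
Altogether 27549.8 + 1280 = 28829.8 s, i.e. 8.01 hours.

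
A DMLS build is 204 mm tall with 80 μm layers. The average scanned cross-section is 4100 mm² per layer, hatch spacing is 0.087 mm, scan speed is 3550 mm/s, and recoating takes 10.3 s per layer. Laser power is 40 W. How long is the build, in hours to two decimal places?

16.70 hours

Layer count = ceil(204 / 0.08) = 2550.
Scan path per layer = 4100 / 0.087, so 47126.4 mm.
Per-layer scan time = 47126.4 / 3550, so 13.275 s.
Time per layer: 13.275 + 10.3 → 23.575 s.
2550 layers × 23.575 s/layer = 60116.25 s, i.e. 16.70 hours.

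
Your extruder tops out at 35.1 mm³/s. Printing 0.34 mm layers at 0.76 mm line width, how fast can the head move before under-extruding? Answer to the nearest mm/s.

A: 0.34 × 0.76 → 0.2584 mm².
Max speed = 35.1 / 0.2584 = 135.84 ≈ 136 mm/s.

136 mm/s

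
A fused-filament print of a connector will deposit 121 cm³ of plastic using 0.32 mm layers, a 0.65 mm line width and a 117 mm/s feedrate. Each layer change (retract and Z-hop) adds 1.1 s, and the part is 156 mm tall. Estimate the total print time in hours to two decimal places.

Extrusion cross-section: 0.32 × 0.65 → 0.208 mm².
Total extruded path = 121000/0.208 = 581730.8 mm.
Time extruding = 581730.8 / 117, so 4972.1 s.
Layers = ⌈156/0.32⌉ = 488.
Non-print overhead = 488 × 1.1, so 536.8 s.
Altogether 4972.1 + 536.8 = 5508.9 s, i.e. 1.53 hours.

1.53 hours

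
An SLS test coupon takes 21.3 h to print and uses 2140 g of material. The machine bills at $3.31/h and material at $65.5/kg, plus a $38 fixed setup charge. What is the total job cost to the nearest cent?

Machine-time cost: 3.31 × 21.3 → $70.503.
Material charge = 65.5 × 2140/1000, so $140.17.
Adding setup: 70.503 + 140.17 + 38 → 248.673 ≈ $248.67.

$248.67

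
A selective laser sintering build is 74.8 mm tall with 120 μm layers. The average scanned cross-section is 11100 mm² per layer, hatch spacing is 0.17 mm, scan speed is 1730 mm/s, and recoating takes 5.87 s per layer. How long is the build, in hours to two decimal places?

7.56 hours

Number of layers: 74.8 / 0.12 → 624 (rounded up).
Scan path per layer = 11100 / 0.17 = 65294.1 mm.
Scan time per layer = 65294.1 / 1730, so 37.7423 s.
Layer cycle = 37.7423 + 5.87, so 43.6123 s.
Total: 624 × 43.6123 s = 27214.0752 s → 7.56 hours.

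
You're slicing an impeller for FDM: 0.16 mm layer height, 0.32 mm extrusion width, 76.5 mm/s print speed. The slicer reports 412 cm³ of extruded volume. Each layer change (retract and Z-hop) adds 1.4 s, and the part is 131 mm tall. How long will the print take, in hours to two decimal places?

29.54 hours

Bead cross-section = 0.16 × 0.32 = 0.0512 mm².
Total extruded path = 412000/0.0512 = 8046875 mm.
Extrusion time = 8046875 / 76.5 = 105187.9 s.
Number of layers: 131 / 0.16 → 819 (rounded up).
Non-print overhead = 819 × 1.4 = 1146.6 s.
Total = 105187.9 + 1146.6 = 106334.5 s = 29.54 hours.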